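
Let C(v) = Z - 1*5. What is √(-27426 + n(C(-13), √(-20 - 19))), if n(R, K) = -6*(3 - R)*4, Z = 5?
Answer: I*√27498 ≈ 165.83*I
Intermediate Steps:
C(v) = 0 (C(v) = 5 - 1*5 = 5 - 5 = 0)
n(R, K) = -72 + 24*R (n(R, K) = (-18 + 6*R)*4 = -72 + 24*R)
√(-27426 + n(C(-13), √(-20 - 19))) = √(-27426 + (-72 + 24*0)) = √(-27426 + (-72 + 0)) = √(-27426 - 72) = √(-27498) = I*√27498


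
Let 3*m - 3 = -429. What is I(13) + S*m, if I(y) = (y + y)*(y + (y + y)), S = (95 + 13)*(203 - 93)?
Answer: -1685946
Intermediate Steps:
m = -142 (m = 1 + (1/3)*(-429) = 1 - 143 = -142)
S = 11880 (S = 108*110 = 11880)
I(y) = 6*y**2 (I(y) = (2*y)*(y + 2*y) = (2*y)*(3*y) = 6*y**2)
I(13) + S*m = 6*13**2 + 11880*(-142) = 6*169 - 1686960 = 1014 - 1686960 = -1685946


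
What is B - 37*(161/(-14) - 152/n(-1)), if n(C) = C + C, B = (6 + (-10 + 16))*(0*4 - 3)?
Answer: -4845/2 ≈ -2422.5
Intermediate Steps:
B = -36 (B = (6 + 6)*(0 - 3) = 12*(-3) = -36)
n(C) = 2*C
B - 37*(161/(-14) - 152/n(-1)) = -36 - 37*(161/(-14) - 152/(2*(-1))) = -36 - 37*(161*(-1/14) - 152/(-2)) = -36 - 37*(-23/2 - 152*(-½)) = -36 - 37*(-23/2 + 76) = -36 - 37*129/2 = -36 - 4773/2 = -4845/2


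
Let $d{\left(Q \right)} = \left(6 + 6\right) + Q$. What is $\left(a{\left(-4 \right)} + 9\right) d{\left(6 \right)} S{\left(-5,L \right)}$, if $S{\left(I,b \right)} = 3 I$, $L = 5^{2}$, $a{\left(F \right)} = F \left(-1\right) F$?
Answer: $1890$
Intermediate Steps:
$a{\left(F \right)} = - F^{2}$ ($a{\left(F \right)} = - F F = - F^{2}$)
$L = 25$
$d{\left(Q \right)} = 12 + Q$
$\left(a{\left(-4 \right)} + 9\right) d{\left(6 \right)} S{\left(-5,L \right)} = \left(- \left(-4\right)^{2} + 9\right) \left(12 + 6\right) 3 \left(-5\right) = \left(\left(-1\right) 16 + 9\right) 18 \left(-15\right) = \left(-16 + 9\right) 18 \left(-15\right) = \left(-7\right) 18 \left(-15\right) = \left(-126\right) \left(-15\right) = 1890$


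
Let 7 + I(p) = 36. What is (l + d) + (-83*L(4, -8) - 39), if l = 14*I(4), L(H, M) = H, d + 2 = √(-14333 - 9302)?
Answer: 33 + I*√23635 ≈ 33.0 + 153.74*I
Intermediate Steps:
d = -2 + I*√23635 (d = -2 + √(-14333 - 9302) = -2 + √(-23635) = -2 + I*√23635 ≈ -2.0 + 153.74*I)
I(p) = 29 (I(p) = -7 + 36 = 29)
l = 406 (l = 14*29 = 406)
(l + d) + (-83*L(4, -8) - 39) = (406 + (-2 + I*√23635)) + (-83*4 - 39) = (404 + I*√23635) + (-332 - 39) = (404 + I*√23635) - 371 = 33 + I*√23635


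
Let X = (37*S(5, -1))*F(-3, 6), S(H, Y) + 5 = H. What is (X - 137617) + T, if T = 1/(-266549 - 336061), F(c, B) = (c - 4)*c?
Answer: -82929380371/602610 ≈ -1.3762e+5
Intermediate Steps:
S(H, Y) = -5 + H
F(c, B) = c*(-4 + c) (F(c, B) = (-4 + c)*c = c*(-4 + c))
T = -1/602610 (T = 1/(-602610) = -1/602610 ≈ -1.6594e-6)
X = 0 (X = (37*(-5 + 5))*(-3*(-4 - 3)) = (37*0)*(-3*(-7)) = 0*21 = 0)
(X - 137617) + T = (0 - 137617) - 1/602610 = -137617 - 1/602610 = -82929380371/602610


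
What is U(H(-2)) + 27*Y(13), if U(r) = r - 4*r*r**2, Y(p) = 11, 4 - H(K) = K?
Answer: -561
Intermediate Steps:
H(K) = 4 - K
U(r) = r - 4*r**3
U(H(-2)) + 27*Y(13) = ((4 - 1*(-2)) - 4*(4 - 1*(-2))**3) + 27*11 = ((4 + 2) - 4*(4 + 2)**3) + 297 = (6 - 4*6**3) + 297 = (6 - 4*216) + 297 = (6 - 864) + 297 = -858 + 297 = -561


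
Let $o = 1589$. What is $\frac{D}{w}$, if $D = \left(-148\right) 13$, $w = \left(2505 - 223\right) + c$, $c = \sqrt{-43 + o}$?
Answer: $- \frac{2195284}{2602989} + \frac{962 \sqrt{1546}}{2602989} \approx -0.82884$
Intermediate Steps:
$c = \sqrt{1546}$ ($c = \sqrt{-43 + 1589} = \sqrt{1546} \approx 39.319$)
$w = 2282 + \sqrt{1546}$ ($w = \left(2505 - 223\right) + \sqrt{1546} = 2282 + \sqrt{1546} \approx 2321.3$)
$D = -1924$
$\frac{D}{w} = - \frac{1924}{2282 + \sqrt{1546}}$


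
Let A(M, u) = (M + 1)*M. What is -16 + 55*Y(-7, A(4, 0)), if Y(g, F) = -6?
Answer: -346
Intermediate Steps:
A(M, u) = M*(1 + M) (A(M, u) = (1 + M)*M = M*(1 + M))
-16 + 55*Y(-7, A(4, 0)) = -16 + 55*(-6) = -16 - 330 = -346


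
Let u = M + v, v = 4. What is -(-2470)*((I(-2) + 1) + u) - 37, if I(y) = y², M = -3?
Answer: 14783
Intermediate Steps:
u = 1 (u = -3 + 4 = 1)
-(-2470)*((I(-2) + 1) + u) - 37 = -(-2470)*(((-2)² + 1) + 1) - 37 = -(-2470)*((4 + 1) + 1) - 37 = -(-2470)*(5 + 1) - 37 = -(-2470)*6 - 37 = -247*(-60) - 37 = 14820 - 37 = 14783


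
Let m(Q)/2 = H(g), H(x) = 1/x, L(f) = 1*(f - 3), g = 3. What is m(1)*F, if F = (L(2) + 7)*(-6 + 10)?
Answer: 16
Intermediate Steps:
L(f) = -3 + f (L(f) = 1*(-3 + f) = -3 + f)
m(Q) = ⅔ (m(Q) = 2/3 = 2*(⅓) = ⅔)
F = 24 (F = ((-3 + 2) + 7)*(-6 + 10) = (-1 + 7)*4 = 6*4 = 24)
m(1)*F = (⅔)*24 = 16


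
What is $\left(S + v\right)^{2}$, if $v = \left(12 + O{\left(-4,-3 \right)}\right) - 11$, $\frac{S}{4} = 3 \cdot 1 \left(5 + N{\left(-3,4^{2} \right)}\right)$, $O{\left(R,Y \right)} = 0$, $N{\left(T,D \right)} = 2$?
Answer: $7225$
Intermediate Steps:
$S = 84$ ($S = 4 \cdot 3 \cdot 1 \left(5 + 2\right) = 4 \cdot 3 \cdot 7 = 4 \cdot 21 = 84$)
$v = 1$ ($v = \left(12 + 0\right) - 11 = 12 - 11 = 1$)
$\left(S + v\right)^{2} = \left(84 + 1\right)^{2} = 85^{2} = 7225$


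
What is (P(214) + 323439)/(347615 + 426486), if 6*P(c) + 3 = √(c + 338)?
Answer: 20867/49942 + √138/2322303 ≈ 0.41783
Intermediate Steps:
P(c) = -½ + √(338 + c)/6 (P(c) = -½ + √(c + 338)/6 = -½ + √(338 + c)/6)
(P(214) + 323439)/(347615 + 426486) = ((-½ + √(338 + 214)/6) + 323439)/(347615 + 426486) = ((-½ + √552/6) + 323439)/774101 = ((-½ + (2*√138)/6) + 323439)*(1/774101) = ((-½ + √138/3) + 323439)*(1/774101) = (646877/2 + √138/3)*(1/774101) = 20867/49942 + √138/2322303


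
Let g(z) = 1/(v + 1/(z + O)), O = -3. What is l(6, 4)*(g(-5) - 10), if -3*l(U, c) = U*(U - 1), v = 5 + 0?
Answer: 3820/39 ≈ 97.949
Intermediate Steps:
v = 5
l(U, c) = -U*(-1 + U)/3 (l(U, c) = -U*(U - 1)/3 = -U*(-1 + U)/3)
g(z) = 1/(5 + 1/(-3 + z)) (g(z) = 1/(5 + 1/(z - 3)) = 1/(5 + 1/(-3 + z)))
l(6, 4)*(g(-5) - 10) = ((⅓)*6*(1 - 1*6))*((-3 - 5)/(-14 + 5*(-5)) - 10) = ((⅓)*6*(1 - 6))*(-8/(-14 - 25) - 10) = ((⅓)*6*(-5))*(-8/(-39) - 10) = -10*(-1/39*(-8) - 10) = -10*(8/39 - 10) = -10*(-382/39) = 3820/39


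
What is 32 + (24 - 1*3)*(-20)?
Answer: -388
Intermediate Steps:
32 + (24 - 1*3)*(-20) = 32 + (24 - 3)*(-20) = 32 + 21*(-20) = 32 - 420 = -388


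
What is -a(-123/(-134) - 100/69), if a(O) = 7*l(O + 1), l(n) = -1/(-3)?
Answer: -7/3 ≈ -2.3333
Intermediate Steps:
l(n) = 1/3 (l(n) = -1*(-1/3) = 1/3)
a(O) = 7/3 (a(O) = 7*(1/3) = 7/3)
-a(-123/(-134) - 100/69) = -1*7/3 = -7/3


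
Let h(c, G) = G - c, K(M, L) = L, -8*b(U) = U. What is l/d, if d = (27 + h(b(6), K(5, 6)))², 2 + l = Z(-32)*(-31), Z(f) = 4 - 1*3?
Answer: -176/6075 ≈ -0.028971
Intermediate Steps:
Z(f) = 1 (Z(f) = 4 - 3 = 1)
b(U) = -U/8
l = -33 (l = -2 + 1*(-31) = -2 - 31 = -33)
d = 18225/16 (d = (27 + (6 - (-1)*6/8))² = (27 + (6 - 1*(-¾)))² = (27 + (6 + ¾))² = (27 + 27/4)² = (135/4)² = 18225/16 ≈ 1139.1)
l/d = -33/18225/16 = -33*16/18225 = -176/6075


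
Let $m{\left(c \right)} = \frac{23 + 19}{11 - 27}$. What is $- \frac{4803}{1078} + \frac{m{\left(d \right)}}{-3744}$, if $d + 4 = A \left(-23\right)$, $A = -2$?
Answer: $- \frac{23972803}{5381376} \approx -4.4548$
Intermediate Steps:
$d = 42$ ($d = -4 - -46 = -4 + 46 = 42$)
$m{\left(c \right)} = - \frac{21}{8}$ ($m{\left(c \right)} = \frac{42}{-16} = 42 \left(- \frac{1}{16}\right) = - \frac{21}{8}$)
$- \frac{4803}{1078} + \frac{m{\left(d \right)}}{-3744} = - \frac{4803}{1078} - \frac{21}{8 \left(-3744\right)} = \left(-4803\right) \frac{1}{1078} - - \frac{7}{9984} = - \frac{4803}{1078} + \frac{7}{9984} = - \frac{23972803}{5381376}$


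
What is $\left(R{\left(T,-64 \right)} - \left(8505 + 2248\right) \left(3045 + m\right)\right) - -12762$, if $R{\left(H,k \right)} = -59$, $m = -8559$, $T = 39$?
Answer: $59304745$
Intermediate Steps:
$\left(R{\left(T,-64 \right)} - \left(8505 + 2248\right) \left(3045 + m\right)\right) - -12762 = \left(-59 - \left(8505 + 2248\right) \left(3045 - 8559\right)\right) - -12762 = \left(-59 - 10753 \left(-5514\right)\right) + 12762 = \left(-59 - -59292042\right) + 12762 = \left(-59 + 59292042\right) + 12762 = 59291983 + 12762 = 59304745$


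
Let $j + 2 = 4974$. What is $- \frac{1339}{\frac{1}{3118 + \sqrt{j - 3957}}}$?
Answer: $-4175002 - 1339 \sqrt{1015} \approx -4.2177 \cdot 10^{6}$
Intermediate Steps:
$j = 4972$ ($j = -2 + 4974 = 4972$)
$- \frac{1339}{\frac{1}{3118 + \sqrt{j - 3957}}} = - \frac{1339}{\frac{1}{3118 + \sqrt{4972 - 3957}}} = - \frac{1339}{\frac{1}{3118 + \sqrt{1015}}} = - 1339 \left(3118 + \sqrt{1015}\right) = -4175002 - 1339 \sqrt{1015}$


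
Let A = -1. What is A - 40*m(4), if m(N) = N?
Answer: -161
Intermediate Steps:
A - 40*m(4) = -1 - 40*4 = -1 - 160 = -161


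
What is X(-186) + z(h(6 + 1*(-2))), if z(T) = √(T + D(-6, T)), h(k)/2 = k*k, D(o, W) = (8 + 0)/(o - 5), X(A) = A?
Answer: -186 + 2*√946/11 ≈ -180.41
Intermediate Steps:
D(o, W) = 8/(-5 + o)
h(k) = 2*k² (h(k) = 2*(k*k) = 2*k²)
z(T) = √(-8/11 + T) (z(T) = √(T + 8/(-5 - 6)) = √(T + 8/(-11)) = √(T + 8*(-1/11)) = √(T - 8/11) = √(-8/11 + T))
X(-186) + z(h(6 + 1*(-2))) = -186 + √(-88 + 121*(2*(6 + 1*(-2))²))/11 = -186 + √(-88 + 121*(2*(6 - 2)²))/11 = -186 + √(-88 + 121*(2*4²))/11 = -186 + √(-88 + 121*(2*16))/11 = -186 + √(-88 + 121*32)/11 = -186 + √(-88 + 3872)/11 = -186 + √3784/11 = -186 + (2*√946)/11 = -186 + 2*√946/11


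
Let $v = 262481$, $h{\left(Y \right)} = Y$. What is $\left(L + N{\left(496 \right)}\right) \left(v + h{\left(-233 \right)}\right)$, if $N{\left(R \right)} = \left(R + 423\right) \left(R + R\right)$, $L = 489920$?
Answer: $367558404864$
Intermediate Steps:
$N{\left(R \right)} = 2 R \left(423 + R\right)$ ($N{\left(R \right)} = \left(423 + R\right) 2 R = 2 R \left(423 + R\right)$)
$\left(L + N{\left(496 \right)}\right) \left(v + h{\left(-233 \right)}\right) = \left(489920 + 2 \cdot 496 \left(423 + 496\right)\right) \left(262481 - 233\right) = \left(489920 + 2 \cdot 496 \cdot 919\right) 262248 = \left(489920 + 911648\right) 262248 = 1401568 \cdot 262248 = 367558404864$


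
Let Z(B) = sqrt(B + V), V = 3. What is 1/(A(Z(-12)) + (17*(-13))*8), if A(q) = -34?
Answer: -1/1802 ≈ -0.00055494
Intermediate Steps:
Z(B) = sqrt(3 + B) (Z(B) = sqrt(B + 3) = sqrt(3 + B))
1/(A(Z(-12)) + (17*(-13))*8) = 1/(-34 + (17*(-13))*8) = 1/(-34 - 221*8) = 1/(-34 - 1768) = 1/(-1802) = -1/1802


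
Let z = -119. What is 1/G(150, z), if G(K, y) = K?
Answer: 1/150 ≈ 0.0066667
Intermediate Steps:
1/G(150, z) = 1/150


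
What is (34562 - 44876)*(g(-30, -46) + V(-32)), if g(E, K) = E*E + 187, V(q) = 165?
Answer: -12913128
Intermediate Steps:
g(E, K) = 187 + E² (g(E, K) = E² + 187 = 187 + E²)
(34562 - 44876)*(g(-30, -46) + V(-32)) = (34562 - 44876)*((187 + (-30)²) + 165) = -10314*((187 + 900) + 165) = -10314*(1087 + 165) = -10314*1252 = -12913128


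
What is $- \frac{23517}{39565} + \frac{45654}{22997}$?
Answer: $\frac{1265480061}{909876305} \approx 1.3908$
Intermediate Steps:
$- \frac{23517}{39565} + \frac{45654}{22997} = \frac{1265480061}{909876305}$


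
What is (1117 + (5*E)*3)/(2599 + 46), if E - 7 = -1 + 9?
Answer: 1342/2645 ≈ 0.50737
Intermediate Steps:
E = 15 (E = 7 + (-1 + 9) = 7 + 8 = 15)
(1117 + (5*E)*3)/(2599 + 46) = (1117 + (5*15)*3)/(2599 + 46) = (1117 + 75*3)/2645 = (1117 + 225)*(1/2645) = 1342*(1/2645) = 1342/2645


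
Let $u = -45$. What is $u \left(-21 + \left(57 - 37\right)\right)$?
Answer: $45$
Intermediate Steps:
$u \left(-21 + \left(57 - 37\right)\right) = - 45 \left(-21 + \left(57 - 37\right)\right) = - 45 \left(-21 + 20\right) = \left(-45\right) \left(-1\right) = 45$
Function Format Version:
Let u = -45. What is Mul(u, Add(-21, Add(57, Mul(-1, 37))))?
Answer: 45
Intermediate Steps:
Mul(u, Add(-21, Add(57, Mul(-1, 37)))) = Mul(-45, Add(-21, Add(57, Mul(-1, 37)))) = Mul(-45, Add(-21, Add(57, -37))) = Mul(-45, Add(-21, 20)) = Mul(-45, -1) = 45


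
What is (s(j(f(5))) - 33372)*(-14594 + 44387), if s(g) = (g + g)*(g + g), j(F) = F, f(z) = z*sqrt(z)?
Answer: -979355496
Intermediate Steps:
f(z) = z**(3/2)
s(g) = 4*g**2 (s(g) = (2*g)*(2*g) = 4*g**2)
(s(j(f(5))) - 33372)*(-14594 + 44387) = (4*(5**(3/2))**2 - 33372)*(-14594 + 44387) = (4*(5*sqrt(5))**2 - 33372)*29793 = (4*125 - 33372)*29793 = (500 - 33372)*29793 = -32872*29793 = -979355496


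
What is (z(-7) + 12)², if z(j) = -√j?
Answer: (12 - I*√7)² ≈ 137.0 - 63.498*I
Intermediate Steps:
(z(-7) + 12)² = (-√(-7) + 12)² = (-I*√7 + 12)² = (12 - I*√7)²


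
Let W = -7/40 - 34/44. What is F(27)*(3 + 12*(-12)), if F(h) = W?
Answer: 58797/440 ≈ 133.63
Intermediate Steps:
W = -417/440 (W = -7*1/40 - 34*1/44 = -7/40 - 17/22 = -417/440 ≈ -0.94773)
F(h) = -417/440
F(27)*(3 + 12*(-12)) = -417*(3 + 12*(-12))/440 = -417*(3 - 144)/440 = -417/440*(-141) = 58797/440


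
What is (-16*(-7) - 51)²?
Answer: 3721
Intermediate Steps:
(-16*(-7) - 51)² = (112 - 51)² = 61² = 3721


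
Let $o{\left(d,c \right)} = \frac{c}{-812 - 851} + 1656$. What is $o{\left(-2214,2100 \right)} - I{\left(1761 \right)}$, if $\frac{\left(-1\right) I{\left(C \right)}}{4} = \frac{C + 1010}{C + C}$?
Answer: $\frac{4855185454}{2928543} \approx 1657.9$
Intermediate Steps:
$I{\left(C \right)} = - \frac{2 \left(1010 + C\right)}{C}$ ($I{\left(C \right)} = - 4 \frac{C + 1010}{C + C} = - 4 \frac{1010 + C}{2 C} = - \frac{2 \left(1010 + C\right)}{C}$)
$o{\left(d,c \right)} = 1656 - \frac{c}{1663}$ ($o{\left(d,c \right)} = \frac{c}{-1663} + 1656 = - \frac{c}{1663} + 1656 = 1656 - \frac{c}{1663}$)
$o{\left(-2214,2100 \right)} - I{\left(1761 \right)} = \left(1656 - \frac{2100}{1663}\right) - \left(-2 - \frac{2020}{1761}\right) = \frac{2751828}{1663} - \left(-2 - \frac{2020}{1761}\right) = \frac{2751828}{1663} - - \frac{5542}{1761} = \frac{2751828}{1663} + \frac{5542}{1761} = \frac{4855185454}{2928543}$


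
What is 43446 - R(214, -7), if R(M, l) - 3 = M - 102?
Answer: 43331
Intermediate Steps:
R(M, l) = -99 + M (R(M, l) = 3 + (M - 102) = 3 + (-102 + M) = -99 + M)
43446 - R(214, -7) = 43446 - (-99 + 214) = 43446 - 1*115 = 43446 - 115 = 43331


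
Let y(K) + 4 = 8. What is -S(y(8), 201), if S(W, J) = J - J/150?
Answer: -9983/50 ≈ -199.66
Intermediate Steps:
y(K) = 4 (y(K) = -4 + 8 = 4)
S(W, J) = 149*J/150 (S(W, J) = J - J/150 = 149*J/150)
-S(y(8), 201) = -149*201/150 = -1*9983/50 = -9983/50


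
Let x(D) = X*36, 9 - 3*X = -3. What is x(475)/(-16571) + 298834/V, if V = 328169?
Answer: 4904721878/5438088499 ≈ 0.90192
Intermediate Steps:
X = 4 (X = 3 - 1/3*(-3) = 3 + 1 = 4)
x(D) = 144 (x(D) = 4*36 = 144)
x(475)/(-16571) + 298834/V = 144/(-16571) + 298834/328169 = 144*(-1/16571) + 298834*(1/328169) = -144/16571 + 298834/328169 = 4904721878/5438088499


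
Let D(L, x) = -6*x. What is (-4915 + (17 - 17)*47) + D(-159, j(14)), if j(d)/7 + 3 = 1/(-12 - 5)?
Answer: -81371/17 ≈ -4786.5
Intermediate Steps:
j(d) = -364/17 (j(d) = -21 + 7/(-12 - 5) = -21 + 7/(-17) = -21 + 7*(-1/17) = -21 - 7/17 = -364/17)
(-4915 + (17 - 17)*47) + D(-159, j(14)) = (-4915 + (17 - 17)*47) - 6*(-364/17) = (-4915 + 0*47) + 2184/17 = (-4915 + 0) + 2184/17 = -4915 + 2184/17 = -81371/17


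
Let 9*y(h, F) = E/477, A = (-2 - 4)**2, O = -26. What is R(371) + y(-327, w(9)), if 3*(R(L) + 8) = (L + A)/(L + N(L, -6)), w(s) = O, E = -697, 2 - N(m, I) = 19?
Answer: -3940699/506574 ≈ -7.7791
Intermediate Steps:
N(m, I) = -17 (N(m, I) = 2 - 1*19 = 2 - 19 = -17)
w(s) = -26
A = 36 (A = (-6)**2 = 36)
y(h, F) = -697/4293 (y(h, F) = (-697/477)/9 = (-697*1/477)/9 = (1/9)*(-697/477) = -697/4293)
R(L) = -8 + (36 + L)/(3*(-17 + L)) (R(L) = -8 + ((L + 36)/(L - 17))/3 = -8 + ((36 + L)/(-17 + L))/3 = -8 + (36 + L)/(3*(-17 + L)))
R(371) + y(-327, w(9)) = (444 - 23*371)/(3*(-17 + 371)) - 697/4293 = (1/3)*(444 - 8533)/354 - 697/4293 = (1/3)*(1/354)*(-8089) - 697/4293 = -8089/1062 - 697/4293 = -3940699/506574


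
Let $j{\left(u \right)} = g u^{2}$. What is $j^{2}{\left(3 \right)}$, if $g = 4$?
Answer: $1296$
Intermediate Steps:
$j{\left(u \right)} = 4 u^{2}$
$j^{2}{\left(3 \right)} = \left(4 \cdot 3^{2}\right)^{2} = \left(4 \cdot 9\right)^{2} = 36^{2} = 1296$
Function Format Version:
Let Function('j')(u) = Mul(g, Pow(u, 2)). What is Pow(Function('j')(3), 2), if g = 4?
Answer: 1296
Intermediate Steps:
Function('j')(u) = Mul(4, Pow(u, 2))
Pow(Function('j')(3), 2) = Pow(Mul(4, Pow(3, 2)), 2) = Pow(Mul(4, 9), 2) = Pow(36, 2) = 1296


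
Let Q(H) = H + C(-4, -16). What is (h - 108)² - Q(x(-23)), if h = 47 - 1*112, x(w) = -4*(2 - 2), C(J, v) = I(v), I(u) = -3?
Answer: 29932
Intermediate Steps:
C(J, v) = -3
x(w) = 0 (x(w) = -4*0 = 0)
Q(H) = -3 + H (Q(H) = H - 3 = -3 + H)
h = -65 (h = 47 - 112 = -65)
(h - 108)² - Q(x(-23)) = (-65 - 108)² - (-3 + 0) = (-173)² - 1*(-3) = 29929 + 3 = 29932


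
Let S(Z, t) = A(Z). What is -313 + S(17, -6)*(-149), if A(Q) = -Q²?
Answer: 42748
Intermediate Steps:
S(Z, t) = -Z²
-313 + S(17, -6)*(-149) = -313 - 1*17²*(-149) = -313 - 1*289*(-149) = -313 - 289*(-149) = -313 + 43061 = 42748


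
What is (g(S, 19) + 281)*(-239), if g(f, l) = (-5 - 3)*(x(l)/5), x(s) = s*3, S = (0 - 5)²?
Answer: -226811/5 ≈ -45362.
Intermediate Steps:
S = 25 (S = (-5)² = 25)
x(s) = 3*s
g(f, l) = -24*l/5 (g(f, l) = (-5 - 3)*((3*l)/5) = -8*3*l/5 = -24*l/5)
(g(S, 19) + 281)*(-239) = (-24/5*19 + 281)*(-239) = (-456/5 + 281)*(-239) = (949/5)*(-239) = -226811/5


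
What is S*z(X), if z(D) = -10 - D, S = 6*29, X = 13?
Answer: -4002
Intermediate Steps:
S = 174
S*z(X) = 174*(-10 - 1*13) = 174*(-10 - 13) = 174*(-23) = -4002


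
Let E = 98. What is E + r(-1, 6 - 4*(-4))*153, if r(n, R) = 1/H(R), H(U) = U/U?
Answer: 251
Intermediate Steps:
H(U) = 1
r(n, R) = 1 (r(n, R) = 1/1 = 1)
E + r(-1, 6 - 4*(-4))*153 = 98 + 1*153 = 98 + 153 = 251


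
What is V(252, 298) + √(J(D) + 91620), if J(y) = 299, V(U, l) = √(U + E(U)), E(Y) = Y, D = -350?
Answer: √91919 + 6*√14 ≈ 325.63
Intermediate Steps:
V(U, l) = √2*√U (V(U, l) = √(U + U) = √(2*U) = √2*√U)
V(252, 298) + √(J(D) + 91620) = √2*√252 + √(299 + 91620) = √2*(6*√7) + √91919 = 6*√14 + √91919 = √91919 + 6*√14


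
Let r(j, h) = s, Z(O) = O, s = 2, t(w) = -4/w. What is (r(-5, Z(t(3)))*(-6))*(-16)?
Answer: 192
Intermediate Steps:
r(j, h) = 2
(r(-5, Z(t(3)))*(-6))*(-16) = (2*(-6))*(-16) = -12*(-16) = 192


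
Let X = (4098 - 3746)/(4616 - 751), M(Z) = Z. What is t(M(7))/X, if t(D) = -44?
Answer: -3865/8 ≈ -483.13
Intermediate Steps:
X = 352/3865 ≈ 0.091074
t(M(7))/X = -44/352/3865 = -44*3865/352 = -3865/8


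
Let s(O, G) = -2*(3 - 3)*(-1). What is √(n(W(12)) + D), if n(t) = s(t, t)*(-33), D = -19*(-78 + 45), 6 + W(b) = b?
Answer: √627 ≈ 25.040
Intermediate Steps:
W(b) = -6 + b
D = 627 (D = -19*(-33) = 627)
s(O, G) = 0 (s(O, G) = -2*0*(-1) = 0*(-1) = 0)
n(t) = 0 (n(t) = 0*(-33) = 0)
√(n(W(12)) + D) = √(0 + 627) = √627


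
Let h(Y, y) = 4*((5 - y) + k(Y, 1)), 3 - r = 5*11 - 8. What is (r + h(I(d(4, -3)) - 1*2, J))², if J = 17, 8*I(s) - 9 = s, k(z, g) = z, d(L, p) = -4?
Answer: 38025/4 ≈ 9506.3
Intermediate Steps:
I(s) = 9/8 + s/8
r = -44 (r = 3 - (5*11 - 8) = 3 - (55 - 8) = 3 - 1*47 = 3 - 47 = -44)
h(Y, y) = 20 - 4*y + 4*Y (h(Y, y) = 4*((5 - y) + Y) = 4*(5 + Y - y) = 20 - 4*y + 4*Y)
(r + h(I(d(4, -3)) - 1*2, J))² = (-44 + (20 - 4*17 + 4*((9/8 + (⅛)*(-4)) - 1*2)))² = (-44 + (20 - 68 + 4*((9/8 - ½) - 2)))² = (-44 + (20 - 68 + 4*(5/8 - 2)))² = (-44 + (20 - 68 + 4*(-11/8)))² = (-44 + (20 - 68 - 11/2))² = (-44 - 107/2)² = (-195/2)² = 38025/4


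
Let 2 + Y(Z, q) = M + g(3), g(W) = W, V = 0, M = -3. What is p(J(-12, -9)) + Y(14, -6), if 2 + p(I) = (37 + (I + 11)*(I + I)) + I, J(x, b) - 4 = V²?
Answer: 157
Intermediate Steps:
J(x, b) = 4 (J(x, b) = 4 + 0² = 4 + 0 = 4)
Y(Z, q) = -2 (Y(Z, q) = -2 + (-3 + 3) = -2 + 0 = -2)
p(I) = 35 + I + 2*I*(11 + I) (p(I) = -2 + ((37 + (I + 11)*(I + I)) + I) = -2 + ((37 + (11 + I)*(2*I)) + I) = -2 + ((37 + 2*I*(11 + I)) + I) = -2 + (37 + I + 2*I*(11 + I)) = 35 + I + 2*I*(11 + I))
p(J(-12, -9)) + Y(14, -6) = (35 + 2*4² + 23*4) - 2 = (35 + 2*16 + 92) - 2 = (35 + 32 + 92) - 2 = 159 - 2 = 157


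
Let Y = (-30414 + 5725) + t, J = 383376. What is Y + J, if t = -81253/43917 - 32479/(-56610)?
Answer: 297247805409701/828713790 ≈ 3.5869e+5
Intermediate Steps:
t = -1057784029/828713790 (t = -81253*1/43917 - 32479*(-1/56610) = -81253/43917 + 32479/56610 = -1057784029/828713790 ≈ -1.2764)
Y = -20461172545339/828713790 (Y = (-30414 + 5725) - 1057784029/828713790 = -24689 - 1057784029/828713790 = -20461172545339/828713790 ≈ -24690.)
Y + J = -20461172545339/828713790 + 383376 = 297247805409701/828713790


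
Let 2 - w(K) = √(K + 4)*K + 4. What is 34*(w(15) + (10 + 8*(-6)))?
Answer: -1360 - 510*√19 ≈ -3583.0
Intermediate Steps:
w(K) = -2 - K*√(4 + K) (w(K) = 2 - (√(K + 4)*K + 4) = 2 - (√(4 + K)*K + 4) = 2 - (K*√(4 + K) + 4) = 2 - (4 + K*√(4 + K)) = 2 + (-4 - K*√(4 + K)) = -2 - K*√(4 + K))
34*(w(15) + (10 + 8*(-6))) = 34*((-2 - 1*15*√(4 + 15)) + (10 + 8*(-6))) = 34*((-2 - 1*15*√19) + (10 - 48)) = 34*((-2 - 15*√19) - 38) = 34*(-40 - 15*√19) = -1360 - 510*√19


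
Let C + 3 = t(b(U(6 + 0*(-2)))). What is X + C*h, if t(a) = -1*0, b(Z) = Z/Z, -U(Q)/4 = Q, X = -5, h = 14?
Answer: -47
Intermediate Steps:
U(Q) = -4*Q
b(Z) = 1
t(a) = 0
C = -3 (C = -3 + 0 = -3)
X + C*h = -5 - 3*14 = -5 - 42 = -47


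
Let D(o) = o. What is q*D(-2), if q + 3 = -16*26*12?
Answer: 9990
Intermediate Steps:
q = -4995 (q = -3 - 16*26*12 = -3 - 416*12 = -3 - 4992 = -4995)
q*D(-2) = -4995*(-2) = 9990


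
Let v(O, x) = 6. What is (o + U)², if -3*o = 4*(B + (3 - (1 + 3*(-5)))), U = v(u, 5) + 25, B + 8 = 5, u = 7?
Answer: 1369/9 ≈ 152.11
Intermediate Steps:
B = -3 (B = -8 + 5 = -3)
U = 31 (U = 6 + 25 = 31)
o = -56/3 (o = -4*(-3 + (3 - (1 + 3*(-5))))/3 = -4*(-3 + (3 - (1 - 15)))/3 = -4*(-3 + (3 - 1*(-14)))/3 = -4*(-3 + (3 + 14))/3 = -4*(-3 + 17)/3 = -4*14/3 = -⅓*56 = -56/3 ≈ -18.667)
(o + U)² = (-56/3 + 31)² = (37/3)² = 1369/9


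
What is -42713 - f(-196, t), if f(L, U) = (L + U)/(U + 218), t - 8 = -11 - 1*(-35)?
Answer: -5339043/125 ≈ -42712.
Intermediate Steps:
t = 32 (t = 8 + (-11 - 1*(-35)) = 8 + (-11 + 35) = 8 + 24 = 32)
f(L, U) = (L + U)/(218 + U)
-42713 - f(-196, t) = -42713 - (-196 + 32)/(218 + 32) = -42713 - (-164)/250 = -42713 - 1*(-82/125) = -42713 + 82/125 = -5339043/125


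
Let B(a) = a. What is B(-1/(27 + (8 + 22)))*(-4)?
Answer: 4/57 ≈ 0.070175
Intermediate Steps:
B(-1/(27 + (8 + 22)))*(-4) = -1/(27 + (8 + 22))*(-4) = -1/(27 + 30)*(-4) = -1/57*(-4) = 4/57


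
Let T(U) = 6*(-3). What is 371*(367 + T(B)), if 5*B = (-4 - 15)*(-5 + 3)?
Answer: 129479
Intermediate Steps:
B = 38/5 (B = ((-4 - 15)*(-5 + 3))/5 = (-19*(-2))/5 = (⅕)*38 = 38/5 ≈ 7.6000)
T(U) = -18
371*(367 + T(B)) = 371*(367 - 18) = 371*349 = 129479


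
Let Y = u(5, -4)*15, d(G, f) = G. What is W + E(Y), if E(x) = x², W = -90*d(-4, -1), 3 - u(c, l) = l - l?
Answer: 2385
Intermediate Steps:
u(c, l) = 3 (u(c, l) = 3 - (l - l) = 3 - 1*0 = 3 + 0 = 3)
Y = 45 (Y = 3*15 = 45)
W = 360 (W = -90*(-4) = 360)
W + E(Y) = 360 + 45² = 360 + 2025 = 2385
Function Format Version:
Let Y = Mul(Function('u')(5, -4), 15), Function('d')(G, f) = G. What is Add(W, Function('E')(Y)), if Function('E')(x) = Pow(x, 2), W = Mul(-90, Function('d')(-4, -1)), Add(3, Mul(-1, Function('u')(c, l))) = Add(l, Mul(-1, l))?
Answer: 2385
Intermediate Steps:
Function('u')(c, l) = 3 (Function('u')(c, l) = Add(3, Mul(-1, Add(l, Mul(-1, l)))) = Add(3, Mul(-1, 0)) = Add(3, 0) = 3)
Y = 45 (Y = Mul(3, 15) = 45)
W = 360 (W = Mul(-90, -4) = 360)
Add(W, Function('E')(Y)) = Add(360, Pow(45, 2)) = Add(360, 2025) = 2385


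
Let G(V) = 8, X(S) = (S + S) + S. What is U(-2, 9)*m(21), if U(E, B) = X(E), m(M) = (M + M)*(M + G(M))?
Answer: -7308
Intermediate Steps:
X(S) = 3*S (X(S) = 2*S + S = 3*S)
m(M) = 2*M*(8 + M) (m(M) = (M + M)*(M + 8) = (2*M)*(8 + M) = 2*M*(8 + M))
U(E, B) = 3*E
U(-2, 9)*m(21) = (3*(-2))*(2*21*(8 + 21)) = -12*21*29 = -6*1218 = -7308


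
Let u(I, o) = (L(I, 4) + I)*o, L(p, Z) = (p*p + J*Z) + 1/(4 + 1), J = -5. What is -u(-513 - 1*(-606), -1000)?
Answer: 8722200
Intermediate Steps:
L(p, Z) = ⅕ + p² - 5*Z (L(p, Z) = (p*p - 5*Z) + 1/(4 + 1) = (p² - 5*Z) + 1/5 = (p² - 5*Z) + ⅕ = ⅕ + p² - 5*Z)
u(I, o) = o*(-99/5 + I + I²) (u(I, o) = ((⅕ + I² - 5*4) + I)*o = ((⅕ + I² - 20) + I)*o = ((-99/5 + I²) + I)*o = (-99/5 + I + I²)*o = o*(-99/5 + I + I²))
-u(-513 - 1*(-606), -1000) = -(-1000)*(-99 + 5*(-513 - 1*(-606)) + 5*(-513 - 1*(-606))²)/5 = -(-1000)*(-99 + 5*(-513 + 606) + 5*(-513 + 606)²)/5 = -(-1000)*(-99 + 5*93 + 5*93²)/5 = -(-1000)*(-99 + 465 + 5*8649)/5 = -(-1000)*(-99 + 465 + 43245)/5 = -(-1000)*43611/5 = -1*(-8722200) = 8722200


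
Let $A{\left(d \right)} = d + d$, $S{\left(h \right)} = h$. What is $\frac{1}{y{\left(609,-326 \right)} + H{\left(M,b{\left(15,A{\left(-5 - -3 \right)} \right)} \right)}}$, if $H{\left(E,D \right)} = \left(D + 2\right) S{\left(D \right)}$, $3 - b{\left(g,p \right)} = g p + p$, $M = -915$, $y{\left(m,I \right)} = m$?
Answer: $\frac{1}{5232} \approx 0.00019113$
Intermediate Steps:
$A{\left(d \right)} = 2 d$
$b{\left(g,p \right)} = 3 - p - g p$ ($b{\left(g,p \right)} = 3 - \left(g p + p\right) = 3 - \left(p + g p\right) = 3 - p - g p$)
$H{\left(E,D \right)} = D \left(2 + D\right)$ ($H{\left(E,D \right)} = \left(D + 2\right) D = \left(2 + D\right) D = D \left(2 + D\right)$)
$\frac{1}{y{\left(609,-326 \right)} + H{\left(M,b{\left(15,A{\left(-5 - -3 \right)} \right)} \right)}} = \frac{1}{609 + \left(3 - 2 \left(-5 - -3\right) - 15 \cdot 2 \left(-5 - -3\right)\right) \left(2 - \left(-3 + 2 \left(-5 - -3\right) + 15 \cdot 2 \left(-5 - -3\right)\right)\right)} = \frac{1}{609 + \left(3 - 2 \left(-5 + 3\right) - 15 \cdot 2 \left(-5 + 3\right)\right) \left(2 - \left(-3 + 2 \left(-5 + 3\right) + 15 \cdot 2 \left(-5 + 3\right)\right)\right)} = \frac{1}{609 + \left(3 - 2 \left(-2\right) - 15 \cdot 2 \left(-2\right)\right) \left(2 - \left(-3 - 4 + 15 \cdot 2 \left(-2\right)\right)\right)} = \frac{1}{609 + \left(3 - -4 - 15 \left(-4\right)\right) \left(2 - \left(-7 - 60\right)\right)} = \frac{1}{609 + \left(3 + 4 + 60\right) \left(2 + \left(3 + 4 + 60\right)\right)} = \frac{1}{609 + 67 \left(2 + 67\right)} = \frac{1}{609 + 67 \cdot 69} = \frac{1}{609 + 4623} = \frac{1}{5232}$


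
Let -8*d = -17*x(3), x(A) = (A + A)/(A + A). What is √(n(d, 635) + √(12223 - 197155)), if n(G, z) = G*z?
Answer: √(21590 + 96*I*√5137)/4 ≈ 37.186 + 5.7822*I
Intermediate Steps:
x(A) = 1 (x(A) = (2*A)/((2*A)) = (2*A)*(1/(2*A)) = 1)
d = 17/8 (d = -(-17)/8 = -⅛*(-17) = 17/8 ≈ 2.1250)
√(n(d, 635) + √(12223 - 197155)) = √((17/8)*635 + √(12223 - 197155)) = √(10795/8 + √(-184932)) = √(10795/8 + 6*I*√5137)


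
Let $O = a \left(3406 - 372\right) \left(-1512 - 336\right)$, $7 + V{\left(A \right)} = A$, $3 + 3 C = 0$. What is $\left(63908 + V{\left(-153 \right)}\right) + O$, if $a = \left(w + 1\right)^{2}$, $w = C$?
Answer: $63748$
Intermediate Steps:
$C = -1$ ($C = -1 + \frac{1}{3} \cdot 0 = -1 + 0 = -1$)
$w = -1$
$V{\left(A \right)} = -7 + A$
$a = 0$ ($a = \left(-1 + 1\right)^{2} = 0^{2} = 0$)
$O = 0$ ($O = 0 \left(3406 - 372\right) \left(-1512 - 336\right) = 0 \cdot 3034 \left(-1848\right) = 0 \left(-5606832\right) = 0$)
$\left(63908 + V{\left(-153 \right)}\right) + O = \left(63908 - 160\right) + 0 = 63748 + 0 = 63748$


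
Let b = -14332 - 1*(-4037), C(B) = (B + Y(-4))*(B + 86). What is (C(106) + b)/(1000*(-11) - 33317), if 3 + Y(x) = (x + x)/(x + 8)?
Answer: -9097/44317 ≈ -0.20527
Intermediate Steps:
Y(x) = -3 + 2*x/(8 + x) (Y(x) = -3 + (x + x)/(x + 8) = -3 + (2*x)/(8 + x) = -3 + 2*x/(8 + x))
C(B) = (-5 + B)*(86 + B) (C(B) = (B + (-24 - 1*(-4))/(8 - 4))*(B + 86) = (B + (-24 + 4)/4)*(86 + B) = (B + (¼)*(-20))*(86 + B) = (B - 5)*(86 + B) = (-5 + B)*(86 + B))
b = -10295 (b = -14332 + 4037 = -10295)
(C(106) + b)/(1000*(-11) - 33317) = ((-430 + 106² + 81*106) - 10295)/(1000*(-11) - 33317) = ((-430 + 11236 + 8586) - 10295)/(-11000 - 33317) = (19392 - 10295)/(-44317) = 9097*(-1/44317) = -9097/44317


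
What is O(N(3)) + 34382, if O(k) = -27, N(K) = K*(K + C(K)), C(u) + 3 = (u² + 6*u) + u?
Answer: 34355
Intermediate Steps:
C(u) = -3 + u² + 7*u (C(u) = -3 + ((u² + 6*u) + u) = -3 + (u² + 7*u) = -3 + u² + 7*u)
N(K) = K*(-3 + K² + 8*K) (N(K) = K*(K + (-3 + K² + 7*K)) = K*(-3 + K² + 8*K))
O(N(3)) + 34382 = -27 + 34382 = 34355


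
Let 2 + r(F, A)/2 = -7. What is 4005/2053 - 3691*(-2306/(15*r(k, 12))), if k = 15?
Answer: -8736458644/277155 ≈ -31522.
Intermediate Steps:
r(F, A) = -18 (r(F, A) = -4 + 2*(-7) = -4 - 14 = -18)
4005/2053 - 3691*(-2306/(15*r(k, 12))) = 4005/2053 - 3691/(-18*(-15)/2306) = 4005*(1/2053) - 3691/(270*(1/2306)) = 4005/2053 - 3691/135/1153 = 4005/2053 - 3691*1153/135 = 4005/2053 - 4255723/135 = -8736458644/277155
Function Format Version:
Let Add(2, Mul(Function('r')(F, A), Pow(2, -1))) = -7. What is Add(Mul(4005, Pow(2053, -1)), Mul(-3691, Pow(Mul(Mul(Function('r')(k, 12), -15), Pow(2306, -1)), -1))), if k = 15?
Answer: Rational(-8736458644, 277155) ≈ -31522.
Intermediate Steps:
Function('r')(F, A) = -18 (Function('r')(F, A) = Add(-4, Mul(2, -7)) = Add(-4, -14) = -18)
Add(Mul(4005, Pow(2053, -1)), Mul(-3691, Pow(Mul(Mul(Function('r')(k, 12), -15), Pow(2306, -1)), -1))) = Add(Mul(4005, Pow(2053, -1)), Mul(-3691, Pow(Mul(Mul(-18, -15), Pow(2306, -1)), -1))) = Add(Mul(4005, Rational(1, 2053)), Mul(-3691, Pow(Mul(270, Rational(1, 2306)), -1))) = Add(Rational(4005, 2053), Mul(-3691, Pow(Rational(135, 1153), -1))) = Add(Rational(4005, 2053), Mul(-3691, Rational(1153, 135))) = Add(Rational(4005, 2053), Rational(-4255723, 135)) = Rational(-8736458644, 277155)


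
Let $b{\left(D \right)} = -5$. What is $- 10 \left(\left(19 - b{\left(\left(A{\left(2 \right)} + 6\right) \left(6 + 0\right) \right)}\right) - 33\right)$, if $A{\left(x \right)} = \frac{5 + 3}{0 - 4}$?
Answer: $90$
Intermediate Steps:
$A{\left(x \right)} = -2$ ($A{\left(x \right)} = \frac{8}{-4} = 8 \left(- \frac{1}{4}\right) = -2$)
$- 10 \left(\left(19 - b{\left(\left(A{\left(2 \right)} + 6\right) \left(6 + 0\right) \right)}\right) - 33\right) = - 10 \left(\left(19 - -5\right) - 33\right) = - 10 \left(\left(19 + 5\right) - 33\right) = - 10 \left(24 - 33\right) = \left(-10\right) \left(-9\right) = 90$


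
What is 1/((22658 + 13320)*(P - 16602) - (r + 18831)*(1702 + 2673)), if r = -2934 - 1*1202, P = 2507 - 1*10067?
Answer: -1/933591061 ≈ -1.0711e-9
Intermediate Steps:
P = -7560 (P = 2507 - 10067 = -7560)
r = -4136 (r = -2934 - 1202 = -4136)
1/((22658 + 13320)*(P - 16602) - (r + 18831)*(1702 + 2673)) = 1/((22658 + 13320)*(-7560 - 16602) - (-4136 + 18831)*(1702 + 2673)) = 1/(35978*(-24162) - 14695*4375) = 1/(-869300436 - 1*64290625) = 1/(-869300436 - 64290625) = 1/(-933591061) = -1/933591061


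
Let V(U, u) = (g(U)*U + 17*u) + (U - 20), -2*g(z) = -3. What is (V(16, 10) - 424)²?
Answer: 54756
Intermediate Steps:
g(z) = 3/2 (g(z) = -½*(-3) = 3/2)
V(U, u) = -20 + 17*u + 5*U/2 (V(U, u) = (3*U/2 + 17*u) + (U - 20) = (17*u + 3*U/2) + (-20 + U) = -20 + 17*u + 5*U/2)
(V(16, 10) - 424)² = ((-20 + 17*10 + (5/2)*16) - 424)² = ((-20 + 170 + 40) - 424)² = (190 - 424)² = (-234)² = 54756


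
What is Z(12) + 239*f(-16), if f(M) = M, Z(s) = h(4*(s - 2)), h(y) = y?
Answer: -3784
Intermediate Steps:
Z(s) = -8 + 4*s (Z(s) = 4*(s - 2) = 4*(-2 + s) = -8 + 4*s)
Z(12) + 239*f(-16) = (-8 + 4*12) + 239*(-16) = (-8 + 48) - 3824 = 40 - 3824 = -3784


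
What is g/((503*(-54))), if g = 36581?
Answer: -36581/27162 ≈ -1.3468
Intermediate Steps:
g/((503*(-54))) = 36581/((503*(-54))) = 36581/(-27162) = 36581*(-1/27162) = -36581/27162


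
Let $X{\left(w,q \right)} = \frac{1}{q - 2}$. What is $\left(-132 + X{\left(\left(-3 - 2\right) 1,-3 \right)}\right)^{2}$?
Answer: $\frac{436921}{25} \approx 17477.0$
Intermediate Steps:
$X{\left(w,q \right)} = \frac{1}{-2 + q}$
$\left(-132 + X{\left(\left(-3 - 2\right) 1,-3 \right)}\right)^{2} = \left(-132 + \frac{1}{-2 - 3}\right)^{2} = \left(-132 + \frac{1}{-5}\right)^{2} = \left(-132 - \frac{1}{5}\right)^{2} = \left(- \frac{661}{5}\right)^{2} = \frac{436921}{25}$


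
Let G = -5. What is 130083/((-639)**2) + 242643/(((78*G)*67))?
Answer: -10630795957/1185491970 ≈ -8.9674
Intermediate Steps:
130083/((-639)**2) + 242643/(((78*G)*67)) = 130083/((-639)**2) + 242643/(((78*(-5))*67)) = 130083/408321 + 242643/((-390*67)) = 130083*(1/408321) + 242643/(-26130) = 43361/136107 + 242643*(-1/26130) = 43361/136107 - 80881/8710 = -10630795957/1185491970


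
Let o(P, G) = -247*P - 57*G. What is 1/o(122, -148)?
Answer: -1/21698 ≈ -4.6087e-5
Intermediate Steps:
1/o(122, -148) = 1/(-247*122 - 57*(-148)) = 1/(-30134 + 8436) = 1/(-21698) = -1/21698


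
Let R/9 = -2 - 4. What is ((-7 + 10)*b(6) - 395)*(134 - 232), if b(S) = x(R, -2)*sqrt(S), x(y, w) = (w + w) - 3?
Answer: 38710 + 2058*sqrt(6) ≈ 43751.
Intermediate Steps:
R = -54 (R = 9*(-2 - 4) = 9*(-6) = -54)
x(y, w) = -3 + 2*w (x(y, w) = 2*w - 3 = -3 + 2*w)
b(S) = -7*sqrt(S) (b(S) = (-3 + 2*(-2))*sqrt(S) = (-3 - 4)*sqrt(S) = -7*sqrt(S))
((-7 + 10)*b(6) - 395)*(134 - 232) = ((-7 + 10)*(-7*sqrt(6)) - 395)*(134 - 232) = (3*(-7*sqrt(6)) - 395)*(-98) = (-21*sqrt(6) - 395)*(-98) = (-395 - 21*sqrt(6))*(-98) = 38710 + 2058*sqrt(6)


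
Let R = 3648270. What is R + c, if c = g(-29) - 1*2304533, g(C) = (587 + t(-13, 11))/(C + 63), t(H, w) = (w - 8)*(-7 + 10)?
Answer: 22843827/17 ≈ 1.3438e+6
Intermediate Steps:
t(H, w) = -24 + 3*w (t(H, w) = (-8 + w)*3 = -24 + 3*w)
g(C) = 596/(63 + C) (g(C) = (587 + (-24 + 3*11))/(C + 63) = (587 + (-24 + 33))/(63 + C) = (587 + 9)/(63 + C) = 596/(63 + C))
c = -39176763/17 (c = 596/(63 - 29) - 1*2304533 = 596/34 - 2304533 = 596*(1/34) - 2304533 = 298/17 - 2304533 = -39176763/17 ≈ -2.3045e+6)
R + c = 3648270 - 39176763/17 = 22843827/17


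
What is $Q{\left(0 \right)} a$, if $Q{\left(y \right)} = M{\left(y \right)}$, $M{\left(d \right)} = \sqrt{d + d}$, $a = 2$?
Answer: $0$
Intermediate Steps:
$M{\left(d \right)} = \sqrt{2} \sqrt{d}$ ($M{\left(d \right)} = \sqrt{2 d} = \sqrt{2} \sqrt{d}$)
$Q{\left(y \right)} = \sqrt{2} \sqrt{y}$
$Q{\left(0 \right)} a = \sqrt{2} \sqrt{0} \cdot 2 = \sqrt{2} \cdot 0 \cdot 2 = 0 \cdot 2 = 0$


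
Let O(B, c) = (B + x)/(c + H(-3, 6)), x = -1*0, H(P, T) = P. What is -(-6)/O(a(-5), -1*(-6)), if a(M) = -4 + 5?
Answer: 18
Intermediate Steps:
x = 0
a(M) = 1
O(B, c) = B/(-3 + c) (O(B, c) = (B + 0)/(c - 3) = B/(-3 + c))
-(-6)/O(a(-5), -1*(-6)) = -(-6)/(1/(-3 - 1*(-6))) = -(-6)/(1/(-3 + 6)) = -(-6)/(1/3) = -(-6)/(1*(1/3)) = -(-6)/1/3 = -(-6)*3 = -3*(-6) = 18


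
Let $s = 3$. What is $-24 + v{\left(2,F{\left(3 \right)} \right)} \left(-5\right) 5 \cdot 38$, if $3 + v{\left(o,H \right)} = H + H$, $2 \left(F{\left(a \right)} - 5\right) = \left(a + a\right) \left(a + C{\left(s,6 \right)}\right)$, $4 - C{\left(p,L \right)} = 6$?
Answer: $-12374$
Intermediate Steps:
$C{\left(p,L \right)} = -2$ ($C{\left(p,L \right)} = 4 - 6 = -2$)
$F{\left(a \right)} = 5 + a \left(-2 + a\right)$ ($F{\left(a \right)} = 5 + \frac{\left(a + a\right) \left(a - 2\right)}{2} = 5 + \frac{2 a \left(-2 + a\right)}{2} = 5 + a \left(-2 + a\right)$)
$v{\left(o,H \right)} = -3 + 2 H$ ($v{\left(o,H \right)} = -3 + \left(H + H\right) = -3 + 2 H$)
$-24 + v{\left(2,F{\left(3 \right)} \right)} \left(-5\right) 5 \cdot 38 = -24 + \left(-3 + 2 \left(5 + 3^{2} - 6\right)\right) \left(-5\right) 5 \cdot 38 = -24 + \left(-3 + 2 \left(5 + 9 - 6\right)\right) \left(-5\right) 5 \cdot 38 = -24 + \left(-3 + 2 \cdot 8\right) \left(-5\right) 5 \cdot 38 = -24 + \left(-3 + 16\right) \left(-5\right) 5 \cdot 38 = -24 + 13 \left(-5\right) 5 \cdot 38 = -24 + \left(-65\right) 5 \cdot 38 = -24 - 12350 = -12374$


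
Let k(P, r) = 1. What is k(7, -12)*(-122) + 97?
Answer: -25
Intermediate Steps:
k(7, -12)*(-122) + 97 = 1*(-122) + 97 = -122 + 97 = -25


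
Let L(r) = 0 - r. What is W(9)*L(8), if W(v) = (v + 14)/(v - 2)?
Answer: -184/7 ≈ -26.286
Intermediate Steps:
W(v) = (14 + v)/(-2 + v)
L(r) = -r
W(9)*L(8) = ((14 + 9)/(-2 + 9))*(-1*8) = (23/7)*(-8) = -184/7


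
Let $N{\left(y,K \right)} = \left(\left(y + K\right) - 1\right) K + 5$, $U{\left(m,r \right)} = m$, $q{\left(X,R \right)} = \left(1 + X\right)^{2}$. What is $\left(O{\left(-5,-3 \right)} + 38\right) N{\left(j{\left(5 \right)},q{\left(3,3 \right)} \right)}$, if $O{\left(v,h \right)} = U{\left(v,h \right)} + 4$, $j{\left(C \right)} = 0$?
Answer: $9065$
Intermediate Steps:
$N{\left(y,K \right)} = 5 + K \left(-1 + K + y\right)$ ($N{\left(y,K \right)} = \left(\left(K + y\right) - 1\right) K + 5 = \left(-1 + K + y\right) K + 5 = K \left(-1 + K + y\right) + 5 = 5 + K \left(-1 + K + y\right)$)
$O{\left(v,h \right)} = 4 + v$ ($O{\left(v,h \right)} = v + 4 = 4 + v$)
$\left(O{\left(-5,-3 \right)} + 38\right) N{\left(j{\left(5 \right)},q{\left(3,3 \right)} \right)} = \left(\left(4 - 5\right) + 38\right) \left(5 + \left(\left(1 + 3\right)^{2}\right)^{2} - \left(1 + 3\right)^{2} + \left(1 + 3\right)^{2} \cdot 0\right) = \left(-1 + 38\right) \left(5 + \left(4^{2}\right)^{2} - 4^{2} + 4^{2} \cdot 0\right) = 37 \left(5 + 16^{2} - 16 + 16 \cdot 0\right) = 37 \left(5 + 256 - 16 + 0\right) = 37 \cdot 245 = 9065$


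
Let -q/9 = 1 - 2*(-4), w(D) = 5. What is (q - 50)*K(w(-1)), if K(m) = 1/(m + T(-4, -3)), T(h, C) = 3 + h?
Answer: -131/4 ≈ -32.750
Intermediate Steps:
K(m) = 1/(-1 + m) (K(m) = 1/(m + (3 - 4)) = 1/(m - 1) = 1/(-1 + m))
q = -81 (q = -9*(1 - 2*(-4)) = -9*(1 + 8) = -9*9 = -81)
(q - 50)*K(w(-1)) = (-81 - 50)/(-1 + 5) = -131/4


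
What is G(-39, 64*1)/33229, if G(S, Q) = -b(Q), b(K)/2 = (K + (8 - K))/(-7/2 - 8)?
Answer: 32/764267 ≈ 4.1870e-5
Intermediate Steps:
b(K) = -32/23 (b(K) = 2*((K + (8 - K))/(-7/2 - 8)) = 2*(8/(-7*1/2 - 8)) = 2*(8/(-7/2 - 8)) = 2*(8/(-23/2)) = 2*(8*(-2/23)) = 2*(-16/23) = -32/23)
G(S, Q) = 32/23 (G(S, Q) = -1*(-32/23) = 32/23)
G(-39, 64*1)/33229 = (32/23)/33229 = (32/23)*(1/33229) = 32/764267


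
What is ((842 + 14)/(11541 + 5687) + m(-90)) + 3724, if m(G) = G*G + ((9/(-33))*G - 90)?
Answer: 557086962/47377 ≈ 11759.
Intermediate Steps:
m(G) = -90 + G² - 3*G/11 (m(G) = G² + ((9*(-1/33))*G - 90) = G² + (-3*G/11 - 90) = G² + (-90 - 3*G/11) = -90 + G² - 3*G/11)
((842 + 14)/(11541 + 5687) + m(-90)) + 3724 = ((842 + 14)/(11541 + 5687) + (-90 + (-90)² - 3/11*(-90))) + 3724 = (856/17228 + (-90 + 8100 + 270/11)) + 3724 = (856*(1/17228) + 88380/11) + 3724 = (214/4307 + 88380/11) + 3724 = 380655014/47377 + 3724 = 557086962/47377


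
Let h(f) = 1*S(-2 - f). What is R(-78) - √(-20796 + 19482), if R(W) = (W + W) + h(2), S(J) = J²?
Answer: -140 - 3*I*√146 ≈ -140.0 - 36.249*I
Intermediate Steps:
h(f) = (-2 - f)² (h(f) = 1*(-2 - f)² = (-2 - f)²)
R(W) = 16 + 2*W (R(W) = (W + W) + (2 + 2)² = 2*W + 4² = 2*W + 16 = 16 + 2*W)
R(-78) - √(-20796 + 19482) = (16 + 2*(-78)) - √(-20796 + 19482) = (16 - 156) - √(-1314) = -140 - 3*I*√146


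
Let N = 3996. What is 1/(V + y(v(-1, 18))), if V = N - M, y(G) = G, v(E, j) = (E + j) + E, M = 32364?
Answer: -1/28352 ≈ -3.5271e-5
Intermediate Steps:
v(E, j) = j + 2*E
V = -28368 (V = 3996 - 1*32364 = 3996 - 32364 = -28368)
1/(V + y(v(-1, 18))) = 1/(-28368 + (18 + 2*(-1))) = 1/(-28368 + (18 - 2)) = 1/(-28368 + 16) = 1/(-28352) = -1/28352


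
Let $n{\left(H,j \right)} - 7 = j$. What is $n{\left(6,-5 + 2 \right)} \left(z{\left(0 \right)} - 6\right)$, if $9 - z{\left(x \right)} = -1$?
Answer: $16$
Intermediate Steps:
$n{\left(H,j \right)} = 7 + j$
$z{\left(x \right)} = 10$ ($z{\left(x \right)} = 9 - -1 = 9 + 1 = 10$)
$n{\left(6,-5 + 2 \right)} \left(z{\left(0 \right)} - 6\right) = \left(7 + \left(-5 + 2\right)\right) \left(10 - 6\right) = \left(7 - 3\right) 4 = 4 \cdot 4 = 16$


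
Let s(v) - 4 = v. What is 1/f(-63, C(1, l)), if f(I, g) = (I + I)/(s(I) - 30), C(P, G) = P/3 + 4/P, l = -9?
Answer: 89/126 ≈ 0.70635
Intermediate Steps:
s(v) = 4 + v
C(P, G) = 4/P + P/3 (C(P, G) = P*(⅓) + 4/P = P/3 + 4/P = 4/P + P/3)
f(I, g) = 2*I/(-26 + I) (f(I, g) = (I + I)/((4 + I) - 30) = (2*I)/(-26 + I) = 2*I/(-26 + I))
1/f(-63, C(1, l)) = 1/(2*(-63)/(-26 - 63)) = 1/(2*(-63)/(-89)) = 1/(2*(-63)*(-1/89)) = 1/(126/89) = 89/126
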